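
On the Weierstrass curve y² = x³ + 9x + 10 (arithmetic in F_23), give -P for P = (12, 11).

(12, 12)

-(12, 11) = (12, -11 mod 23) = (12, 12).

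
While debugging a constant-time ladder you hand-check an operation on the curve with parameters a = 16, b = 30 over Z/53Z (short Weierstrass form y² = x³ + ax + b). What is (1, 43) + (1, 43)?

(47, 6)

tangent at (1, 43): λ = (3·1² + 16)/(2·43) ≡ 19/33. 33⁻¹ ≡ 45 (mod 53), so λ ≡ 19·45 ≡ 7.
  x = λ² - 1 - 1 = 49 - 2 ≡ 47; y = λ·(1 - 47) - 43 ≡ 6. → (47, 6)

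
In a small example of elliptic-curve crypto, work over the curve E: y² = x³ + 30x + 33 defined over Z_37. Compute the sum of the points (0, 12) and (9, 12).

(28, 25)

(0, 12) + (9, 12). λ = (12 - 12)/(9 - 0) ≡ 0/9 mod 37. 9⁻¹ ≡ 33 (mod 37) since 9·33 = 297 ≡ 1, so λ ≡ 0.
  x = λ² - 0 - 9 = 0 - 9 ≡ 28; y = λ·(0 - 28) - 12 ≡ 25. → (28, 25)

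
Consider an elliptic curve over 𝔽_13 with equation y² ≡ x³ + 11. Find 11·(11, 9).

(7, 9)

Write P = (11, 9).
Repeated addition: build up to 11P.
2P: tangent at (11, 9): λ = (3·11² + 0)/(2·9) ≡ 12/5. 5⁻¹ ≡ 8 (mod 13), so λ ≡ 12·8 ≡ 5.
  x = λ² - 11 - 11 = 25 - 22 ≡ 3; y = λ·(11 - 3) - 9 ≡ 5. → (3, 5)
3P: (3, 5) + (11, 9). λ = (9 - 5)/(11 - 3) ≡ 4/8 mod 13. 8⁻¹ ≡ 5 (mod 13), so λ ≡ 7.
  x = λ² - 3 - 11 = 49 - 14 ≡ 9; y = λ·(3 - 9) - 5 ≡ 5. → (9, 5)
4P: (9, 5) + (11, 9). λ = (9 - 5)/(11 - 9) ≡ 4/2 mod 13. 2⁻¹ ≡ 7 (mod 13) since 2·7 = 14 ≡ 1, so λ ≡ 2.
  x = λ² - 9 - 11 = 4 - 20 ≡ 10; y = λ·(9 - 10) - 5 ≡ 6. → (10, 6)
5P: (10, 6) + (11, 9). λ = (9 - 6)/(11 - 10) ≡ 3/1 mod 13. 1⁻¹ ≡ 1 (mod 13) since 1·1 = 1 ≡ 1, so λ ≡ 3.
  x = λ² - 10 - 11 = 9 - 21 ≡ 1; y = λ·(10 - 1) - 6 ≡ 8. → (1, 8)
6P: (1, 8) + (11, 9). λ = (9 - 8)/(11 - 1) ≡ 1/10 mod 13. 10⁻¹ ≡ 4 (mod 13) since 10·4 = 40 ≡ 1, so λ ≡ 4.
  x = λ² - 1 - 11 = 16 - 12 ≡ 4; y = λ·(1 - 4) - 8 ≡ 6. → (4, 6)
7P: (4, 6) + (11, 9). λ = (9 - 6)/(11 - 4) ≡ 3/7 mod 13. 7⁻¹ ≡ 2 (mod 13) since 7·2 = 14 ≡ 1, so λ ≡ 6.
  x = λ² - 4 - 11 = 36 - 15 ≡ 8; y = λ·(4 - 8) - 6 ≡ 9. → (8, 9)
8P: (8, 9) + (11, 9). λ = (9 - 9)/(11 - 8) ≡ 0/3 mod 13. 3⁻¹ ≡ 9 (mod 13) since 3·9 = 27 ≡ 1, so λ ≡ 0.
  x = λ² - 8 - 11 = 0 - 19 ≡ 7; y = λ·(8 - 7) - 9 ≡ 4. → (7, 4)
9P: (7, 4) + (11, 9). λ = (9 - 4)/(11 - 7) ≡ 5/4 mod 13. 4⁻¹ ≡ 10 (mod 13), so λ ≡ 11.
  x = λ² - 7 - 11 = 121 - 18 ≡ 12; y = λ·(7 - 12) - 4 ≡ 6. → (12, 6)
10P: (12, 6) + (11, 9). λ = (9 - 6)/(11 - 12) ≡ 3/12 mod 13. 12⁻¹ ≡ 12 (mod 13) since 12·12 = 144 ≡ 1, so λ ≡ 10.
  x = λ² - 12 - 11 = 100 - 23 ≡ 12; y = λ·(12 - 12) - 6 ≡ 7. → (12, 7)
11P: (12, 7) + (11, 9). λ = (9 - 7)/(11 - 12) ≡ 2/12 mod 13. 12⁻¹ ≡ 12 (mod 13), so λ ≡ 11.
  x = λ² - 12 - 11 = 121 - 23 ≡ 7; y = λ·(12 - 7) - 7 ≡ 9. → (7, 9)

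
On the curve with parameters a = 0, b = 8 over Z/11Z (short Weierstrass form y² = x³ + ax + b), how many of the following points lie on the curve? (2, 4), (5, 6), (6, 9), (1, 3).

3

(2, 4): 4² ≡ 5, rhs ≡ 5 → on.
(5, 6): 6² ≡ 3, rhs ≡ 1 → off.
(6, 9): 9² ≡ 4, rhs ≡ 4 → on.
(1, 3): 3² ≡ 9, rhs ≡ 9 → on.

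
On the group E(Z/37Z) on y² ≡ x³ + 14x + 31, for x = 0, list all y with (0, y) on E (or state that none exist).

none

x³ + 14x + 31 = 31 ≡ 31 (mod 37).
31 is a non-residue mod 37; no y exists.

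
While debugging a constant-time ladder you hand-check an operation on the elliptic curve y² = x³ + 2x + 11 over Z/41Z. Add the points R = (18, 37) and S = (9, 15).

(18, 37) + (9, 15). λ = (15 - 37)/(9 - 18) ≡ 19/32 mod 41. 32⁻¹ ≡ 9 (mod 41), so λ ≡ 7.
  x = λ² - 18 - 9 = 49 - 27 ≡ 22; y = λ·(18 - 22) - 37 ≡ 17. → (22, 17)

(22, 17)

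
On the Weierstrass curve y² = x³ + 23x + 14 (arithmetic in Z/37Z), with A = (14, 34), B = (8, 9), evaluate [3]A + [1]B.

First 3A:
Repeated addition: build up to 3A.
2A: tangent at (14, 34): λ = (3·14² + 23)/(2·34) ≡ 19/31. 31⁻¹ ≡ 6 (mod 37) since 31·6 = 186 ≡ 1, so λ ≡ 19·6 ≡ 3.
  x = λ² - 14 - 14 = 9 - 28 ≡ 18; y = λ·(14 - 18) - 34 ≡ 28. → (18, 28)
3A: (18, 28) + (14, 34). λ = (34 - 28)/(14 - 18) ≡ 6/33 mod 37. 33⁻¹ ≡ 9 (mod 37), so λ ≡ 17.
  x = λ² - 18 - 14 = 289 - 32 ≡ 35; y = λ·(18 - 35) - 28 ≡ 16. → (35, 16)
3A = (35, 16).
Finally 3A + B:
(35, 16) + (8, 9). λ = (9 - 16)/(8 - 35) ≡ 30/10 mod 37. 10⁻¹ ≡ 26 (mod 37), so λ ≡ 3.
  x = λ² - 35 - 8 = 9 - 43 ≡ 3; y = λ·(35 - 3) - 16 ≡ 6. → (3, 6)

(3, 6)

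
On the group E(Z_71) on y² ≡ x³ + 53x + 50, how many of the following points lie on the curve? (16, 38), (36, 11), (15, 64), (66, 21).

3

(16, 38): 38² ≡ 24, rhs ≡ 24 → on.
(36, 11): 11² ≡ 50, rhs ≡ 50 → on.
(15, 64): 64² ≡ 49, rhs ≡ 31 → off.
(66, 21): 21² ≡ 15, rhs ≡ 15 → on.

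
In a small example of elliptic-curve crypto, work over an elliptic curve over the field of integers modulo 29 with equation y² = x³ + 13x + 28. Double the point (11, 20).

tangent at (11, 20): λ = (3·11² + 13)/(2·20) ≡ 28/11. 11⁻¹ ≡ 8 (mod 29) since 11·8 = 88 ≡ 1, so λ ≡ 28·8 ≡ 21.
  x = λ² - 11 - 11 = 441 - 22 ≡ 13; y = λ·(11 - 13) - 20 ≡ 25. → (13, 25)

(13, 25)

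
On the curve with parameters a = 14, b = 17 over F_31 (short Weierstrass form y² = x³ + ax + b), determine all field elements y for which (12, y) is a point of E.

none

x³ + 14x + 17 = 1913 ≡ 22 (mod 31).
22 is a non-residue mod 31; no y exists.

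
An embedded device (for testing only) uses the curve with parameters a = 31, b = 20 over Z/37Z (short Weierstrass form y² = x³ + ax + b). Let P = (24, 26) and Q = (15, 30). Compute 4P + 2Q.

(32, 6)

First 4P:
Double-and-add on 4 = (100)₂. Start with P = (24, 26) for the leading 1-bit.
double: tangent at (24, 26): λ = (3·24² + 31)/(2·26) ≡ 20/15. 15⁻¹ ≡ 5 (mod 37), so λ ≡ 20·5 ≡ 26.
  x = λ² - 24 - 24 = 676 - 48 ≡ 36; y = λ·(24 - 36) - 26 ≡ 32. → (36, 32)
double: tangent at (36, 32): λ = (3·36² + 31)/(2·32) ≡ 34/27. 27⁻¹ ≡ 11 (mod 37), so λ ≡ 34·11 ≡ 4.
  x = λ² - 36 - 36 = 16 - 72 ≡ 18; y = λ·(36 - 18) - 32 ≡ 3. → (18, 3)
4P = (18, 3).
Next 2Q:
Repeated addition: build up to 2Q.
2Q: tangent at (15, 30): λ = (3·15² + 31)/(2·30) ≡ 3/23. 23⁻¹ ≡ 29 (mod 37), so λ ≡ 3·29 ≡ 13.
  x = λ² - 15 - 15 = 169 - 30 ≡ 28; y = λ·(15 - 28) - 30 ≡ 23. → (28, 23)
2Q = (28, 23).
Finally 4P + 2Q:
(18, 3) + (28, 23). λ = (23 - 3)/(28 - 18) ≡ 20/10 mod 37. 10⁻¹ ≡ 26 (mod 37) since 10·26 = 260 ≡ 1, so λ ≡ 2.
  x = λ² - 18 - 28 = 4 - 46 ≡ 32; y = λ·(18 - 32) - 3 ≡ 6. → (32, 6)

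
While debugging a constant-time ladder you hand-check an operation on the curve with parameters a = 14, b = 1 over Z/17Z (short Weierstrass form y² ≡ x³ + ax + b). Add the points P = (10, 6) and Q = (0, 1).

(10, 6) + (0, 1). λ = (1 - 6)/(0 - 10) ≡ 12/7 mod 17. 7⁻¹ ≡ 5 (mod 17), so λ ≡ 9.
  x = λ² - 10 - 0 = 81 - 10 ≡ 3; y = λ·(10 - 3) - 6 ≡ 6. → (3, 6)

(3, 6)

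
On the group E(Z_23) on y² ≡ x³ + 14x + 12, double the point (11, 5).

(14, 13)

tangent at (11, 5): λ = (3·11² + 14)/(2·5) ≡ 9/10. 10⁻¹ ≡ 7 (mod 23), so λ ≡ 9·7 ≡ 17.
  x = λ² - 11 - 11 = 289 - 22 ≡ 14; y = λ·(11 - 14) - 5 ≡ 13. → (14, 13)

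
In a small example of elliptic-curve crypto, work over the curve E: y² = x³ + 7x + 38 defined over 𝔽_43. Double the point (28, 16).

tangent at (28, 16): λ = (3·28² + 7)/(2·16) ≡ 37/32. 32⁻¹ ≡ 39 (mod 43), so λ ≡ 37·39 ≡ 24.
  x = λ² - 28 - 28 = 576 - 56 ≡ 4; y = λ·(28 - 4) - 16 ≡ 1. → (4, 1)

(4, 1)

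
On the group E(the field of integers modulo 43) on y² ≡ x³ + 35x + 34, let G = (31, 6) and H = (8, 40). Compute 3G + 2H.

(29, 38)

First 3G:
Repeated addition: build up to 3G.
2G: tangent at (31, 6): λ = (3·31² + 35)/(2·6) ≡ 37/12. 12⁻¹ ≡ 18 (mod 43), so λ ≡ 37·18 ≡ 21.
  x = λ² - 31 - 31 = 441 - 62 ≡ 35; y = λ·(31 - 35) - 6 ≡ 39. → (35, 39)
3G: (35, 39) + (31, 6). λ = (6 - 39)/(31 - 35) ≡ 10/39 mod 43. 39⁻¹ ≡ 32 (mod 43), so λ ≡ 19.
  x = λ² - 35 - 31 = 361 - 66 ≡ 37; y = λ·(35 - 37) - 39 ≡ 9. → (37, 9)
3G = (37, 9).
Next 2H:
Repeated addition: build up to 2H.
2H: tangent at (8, 40): λ = (3·8² + 35)/(2·40) ≡ 12/37. 37⁻¹ ≡ 7 (mod 43) since 37·7 = 259 ≡ 1, so λ ≡ 12·7 ≡ 41.
  x = λ² - 8 - 8 = 1681 - 16 ≡ 31; y = λ·(8 - 31) - 40 ≡ 6. → (31, 6)
2H = (31, 6).
Finally 3G + 2H:
(37, 9) + (31, 6). λ = (6 - 9)/(31 - 37) ≡ 40/37 mod 43. 37⁻¹ ≡ 7 (mod 43), so λ ≡ 22.
  x = λ² - 37 - 31 = 484 - 68 ≡ 29; y = λ·(37 - 29) - 9 ≡ 38. → (29, 38)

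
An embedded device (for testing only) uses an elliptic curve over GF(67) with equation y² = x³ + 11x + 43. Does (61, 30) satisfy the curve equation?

y² = 30² ≡ 29; x³ + 11x + 43 = 227695 ≡ 29 (mod 67). 29 = 29.

yes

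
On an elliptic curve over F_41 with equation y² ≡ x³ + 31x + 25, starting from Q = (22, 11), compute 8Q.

(1, 37)

Repeated addition: build up to 8Q.
2Q: tangent at (22, 11): λ = (3·22² + 31)/(2·11) ≡ 7/22. 22⁻¹ ≡ 28 (mod 41), so λ ≡ 7·28 ≡ 32.
  x = λ² - 22 - 22 = 1024 - 44 ≡ 37; y = λ·(22 - 37) - 11 ≡ 1. → (37, 1)
3Q: (37, 1) + (22, 11). λ = (11 - 1)/(22 - 37) ≡ 10/26 mod 41. 26⁻¹ ≡ 30 (mod 41) since 26·30 = 780 ≡ 1, so λ ≡ 13.
  x = λ² - 37 - 22 = 169 - 59 ≡ 28; y = λ·(37 - 28) - 1 ≡ 34. → (28, 34)
4Q: (28, 34) + (22, 11). λ = (11 - 34)/(22 - 28) ≡ 18/35 mod 41. 35⁻¹ ≡ 34 (mod 41), so λ ≡ 38.
  x = λ² - 28 - 22 = 1444 - 50 ≡ 0; y = λ·(28 - 0) - 34 ≡ 5. → (0, 5)
5Q: (0, 5) + (22, 11). λ = (11 - 5)/(22 - 0) ≡ 6/22 mod 41. 22⁻¹ ≡ 28 (mod 41) since 22·28 = 616 ≡ 1, so λ ≡ 4.
  x = λ² - 0 - 22 = 16 - 22 ≡ 35; y = λ·(0 - 35) - 5 ≡ 19. → (35, 19)
6Q: (35, 19) + (22, 11). λ = (11 - 19)/(22 - 35) ≡ 33/28 mod 41. 28⁻¹ ≡ 22 (mod 41), so λ ≡ 29.
  x = λ² - 35 - 22 = 841 - 57 ≡ 5; y = λ·(35 - 5) - 19 ≡ 31. → (5, 31)
7Q: (5, 31) + (22, 11). λ = (11 - 31)/(22 - 5) ≡ 21/17 mod 41. 17⁻¹ ≡ 29 (mod 41), so λ ≡ 35.
  x = λ² - 5 - 22 = 1225 - 27 ≡ 9; y = λ·(5 - 9) - 31 ≡ 34. → (9, 34)
8Q: (9, 34) + (22, 11). λ = (11 - 34)/(22 - 9) ≡ 18/13 mod 41. 13⁻¹ ≡ 19 (mod 41) since 13·19 = 247 ≡ 1, so λ ≡ 14.
  x = λ² - 9 - 22 = 196 - 31 ≡ 1; y = λ·(9 - 1) - 34 ≡ 37. → (1, 37)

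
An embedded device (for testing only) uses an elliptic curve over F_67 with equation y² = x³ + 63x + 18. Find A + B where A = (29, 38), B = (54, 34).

(29, 38) + (54, 34). λ = (34 - 38)/(54 - 29) ≡ 63/25 mod 67. 25⁻¹ ≡ 59 (mod 67) since 25·59 = 1475 ≡ 1, so λ ≡ 32.
  x = λ² - 29 - 54 = 1024 - 83 ≡ 3; y = λ·(29 - 3) - 38 ≡ 57. → (3, 57)

(3, 57)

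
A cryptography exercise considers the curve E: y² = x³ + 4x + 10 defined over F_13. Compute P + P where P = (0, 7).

tangent at (0, 7): λ = (3·0² + 4)/(2·7) ≡ 4/1. 1⁻¹ ≡ 1 (mod 13), so λ ≡ 4·1 ≡ 4.
  x = λ² - 0 - 0 = 16 - 0 ≡ 3; y = λ·(0 - 3) - 7 ≡ 7. → (3, 7)

(3, 7)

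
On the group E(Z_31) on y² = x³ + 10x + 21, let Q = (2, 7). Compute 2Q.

(1, 30)

tangent at (2, 7): λ = (3·2² + 10)/(2·7) ≡ 22/14. 14⁻¹ ≡ 20 (mod 31), so λ ≡ 22·20 ≡ 6.
  x = λ² - 2 - 2 = 36 - 4 ≡ 1; y = λ·(2 - 1) - 7 ≡ 30. → (1, 30)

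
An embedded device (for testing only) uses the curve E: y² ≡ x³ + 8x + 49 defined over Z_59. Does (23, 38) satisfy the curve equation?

y² = 38² ≡ 28; x³ + 8x + 49 = 12400 ≡ 10 (mod 59). 28 ≠ 10.

no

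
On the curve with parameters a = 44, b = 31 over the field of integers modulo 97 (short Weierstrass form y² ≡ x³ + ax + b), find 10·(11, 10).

Write G = (11, 10).
Double-and-add on 10 = (1010)₂. Start with G = (11, 10) for the leading 1-bit.
double: tangent at (11, 10): λ = (3·11² + 44)/(2·10) ≡ 19/20. 20⁻¹ ≡ 34 (mod 97), so λ ≡ 19·34 ≡ 64.
  x = λ² - 11 - 11 = 4096 - 22 ≡ 0; y = λ·(11 - 0) - 10 ≡ 15. → (0, 15)
double: tangent at (0, 15): λ = (3·0² + 44)/(2·15) ≡ 44/30. 30⁻¹ ≡ 55 (mod 97) since 30·55 = 1650 ≡ 1, so λ ≡ 44·55 ≡ 92.
  x = λ² - 0 - 0 = 8464 - 0 ≡ 25; y = λ·(0 - 25) - 15 ≡ 13. → (25, 13)
add G: (25, 13) + (11, 10). λ = (10 - 13)/(11 - 25) ≡ 94/83 mod 97. 83⁻¹ ≡ 90 (mod 97), so λ ≡ 21.
  x = λ² - 25 - 11 = 441 - 36 ≡ 17; y = λ·(25 - 17) - 13 ≡ 58. → (17, 58)
double: tangent at (17, 58): λ = (3·17² + 44)/(2·58) ≡ 38/19. 19⁻¹ ≡ 46 (mod 97), so λ ≡ 38·46 ≡ 2.
  x = λ² - 17 - 17 = 4 - 34 ≡ 67; y = λ·(17 - 67) - 58 ≡ 36. → (67, 36)

(67, 36)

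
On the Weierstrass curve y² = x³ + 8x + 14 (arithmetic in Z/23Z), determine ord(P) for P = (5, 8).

2P: tangent at (5, 8): λ = (3·5² + 8)/(2·8) ≡ 14/16. 16⁻¹ ≡ 13 (mod 23), so λ ≡ 14·13 ≡ 21.
  x = λ² - 5 - 5 = 441 - 10 ≡ 17; y = λ·(5 - 17) - 8 ≡ 16. → (17, 16)
3P: (17, 16) + (5, 8). λ = (8 - 16)/(5 - 17) ≡ 15/11 mod 23. 11⁻¹ ≡ 21 (mod 23), so λ ≡ 16.
  x = λ² - 17 - 5 = 256 - 22 ≡ 4; y = λ·(17 - 4) - 16 ≡ 8. → (4, 8)
4P: (4, 8) + (5, 8). λ = (8 - 8)/(5 - 4) ≡ 0/1 mod 23. 1⁻¹ ≡ 1 (mod 23), so λ ≡ 0.
  x = λ² - 4 - 5 = 0 - 9 ≡ 14; y = λ·(4 - 14) - 8 ≡ 15. → (14, 15)
5P: (14, 15) + (5, 8). λ = (8 - 15)/(5 - 14) ≡ 16/14 mod 23. 14⁻¹ ≡ 5 (mod 23), so λ ≡ 11.
  x = λ² - 14 - 5 = 121 - 19 ≡ 10; y = λ·(14 - 10) - 15 ≡ 6. → (10, 6)
6P: (10, 6) + (5, 8). λ = (8 - 6)/(5 - 10) ≡ 2/18 mod 23. 18⁻¹ ≡ 9 (mod 23), so λ ≡ 18.
  x = λ² - 10 - 5 = 324 - 15 ≡ 10; y = λ·(10 - 10) - 6 ≡ 17. → (10, 17)
7P: (10, 17) + (5, 8). λ = (8 - 17)/(5 - 10) ≡ 14/18 mod 23. 18⁻¹ ≡ 9 (mod 23), so λ ≡ 11.
  x = λ² - 10 - 5 = 121 - 15 ≡ 14; y = λ·(10 - 14) - 17 ≡ 8. → (14, 8)
8P: (14, 8) + (5, 8). λ = (8 - 8)/(5 - 14) ≡ 0/14 mod 23. 14⁻¹ ≡ 5 (mod 23), so λ ≡ 0.
  x = λ² - 14 - 5 = 0 - 19 ≡ 4; y = λ·(14 - 4) - 8 ≡ 15. → (4, 15)
9P: (4, 15) + (5, 8). λ = (8 - 15)/(5 - 4) ≡ 16/1 mod 23. 1⁻¹ ≡ 1 (mod 23) since 1·1 = 1 ≡ 1, so λ ≡ 16.
  x = λ² - 4 - 5 = 256 - 9 ≡ 17; y = λ·(4 - 17) - 15 ≡ 7. → (17, 7)
10P: (17, 7) + (5, 8). λ = (8 - 7)/(5 - 17) ≡ 1/11 mod 23. 11⁻¹ ≡ 21 (mod 23), so λ ≡ 21.
  x = λ² - 17 - 5 = 441 - 22 ≡ 5; y = λ·(17 - 5) - 7 ≡ 15. → (5, 15)
11P: (5, 15) + (5, 8): same x and y₁ ≡ -y₂, so the sum is the point at infinity.
11P = the point at infinity, so the order is 11.

11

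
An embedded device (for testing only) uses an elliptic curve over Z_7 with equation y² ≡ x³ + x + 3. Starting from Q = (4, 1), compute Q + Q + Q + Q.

(6, 1)

Double-and-add on 4 = (100)₂. Start with Q = (4, 1) for the leading 1-bit.
double: tangent at (4, 1): λ = (3·4² + 1)/(2·1) ≡ 0/2. 2⁻¹ ≡ 4 (mod 7) since 2·4 = 8 ≡ 1, so λ ≡ 0·4 ≡ 0.
  x = λ² - 4 - 4 = 0 - 8 ≡ 6; y = λ·(4 - 6) - 1 ≡ 6. → (6, 6)
double: tangent at (6, 6): λ = (3·6² + 1)/(2·6) ≡ 4/5. 5⁻¹ ≡ 3 (mod 7), so λ ≡ 4·3 ≡ 5.
  x = λ² - 6 - 6 = 25 - 12 ≡ 6; y = λ·(6 - 6) - 6 ≡ 1. → (6, 1)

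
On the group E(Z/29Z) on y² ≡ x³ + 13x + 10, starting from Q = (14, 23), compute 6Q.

Double-and-add on 6 = (110)₂. Start with Q = (14, 23) for the leading 1-bit.
double: tangent at (14, 23): λ = (3·14² + 13)/(2·23) ≡ 21/17. 17⁻¹ ≡ 12 (mod 29), so λ ≡ 21·12 ≡ 20.
  x = λ² - 14 - 14 = 400 - 28 ≡ 24; y = λ·(14 - 24) - 23 ≡ 9. → (24, 9)
add Q: (24, 9) + (14, 23). λ = (23 - 9)/(14 - 24) ≡ 14/19 mod 29. 19⁻¹ ≡ 26 (mod 29), so λ ≡ 16.
  x = λ² - 24 - 14 = 256 - 38 ≡ 15; y = λ·(24 - 15) - 9 ≡ 19. → (15, 19)
double: tangent at (15, 19): λ = (3·15² + 13)/(2·19) ≡ 21/9. 9⁻¹ ≡ 13 (mod 29) since 9·13 = 117 ≡ 1, so λ ≡ 21·13 ≡ 12.
  x = λ² - 15 - 15 = 144 - 30 ≡ 27; y = λ·(15 - 27) - 19 ≡ 11. → (27, 11)

(27, 11)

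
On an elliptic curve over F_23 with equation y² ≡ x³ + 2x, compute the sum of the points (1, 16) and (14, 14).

(20, 17)

(1, 16) + (14, 14). λ = (14 - 16)/(14 - 1) ≡ 21/13 mod 23. 13⁻¹ ≡ 16 (mod 23), so λ ≡ 14.
  x = λ² - 1 - 14 = 196 - 15 ≡ 20; y = λ·(1 - 20) - 16 ≡ 17. → (20, 17)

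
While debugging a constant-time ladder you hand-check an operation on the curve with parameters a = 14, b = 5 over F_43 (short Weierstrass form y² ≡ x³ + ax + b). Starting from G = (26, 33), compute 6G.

Double-and-add on 6 = (110)₂. Start with G = (26, 33) for the leading 1-bit.
double: tangent at (26, 33): λ = (3·26² + 14)/(2·33) ≡ 21/23. 23⁻¹ ≡ 15 (mod 43), so λ ≡ 21·15 ≡ 14.
  x = λ² - 26 - 26 = 196 - 52 ≡ 15; y = λ·(26 - 15) - 33 ≡ 35. → (15, 35)
add G: (15, 35) + (26, 33). λ = (33 - 35)/(26 - 15) ≡ 41/11 mod 43. 11⁻¹ ≡ 4 (mod 43), so λ ≡ 35.
  x = λ² - 15 - 26 = 1225 - 41 ≡ 23; y = λ·(15 - 23) - 35 ≡ 29. → (23, 29)
double: tangent at (23, 29): λ = (3·23² + 14)/(2·29) ≡ 10/15. 15⁻¹ ≡ 23 (mod 43), so λ ≡ 10·23 ≡ 15.
  x = λ² - 23 - 23 = 225 - 46 ≡ 7; y = λ·(23 - 7) - 29 ≡ 39. → (7, 39)

(7, 39)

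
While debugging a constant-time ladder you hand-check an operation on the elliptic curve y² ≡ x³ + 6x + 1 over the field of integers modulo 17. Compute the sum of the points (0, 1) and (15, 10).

(1, 12)

(0, 1) + (15, 10). λ = (10 - 1)/(15 - 0) ≡ 9/15 mod 17. 15⁻¹ ≡ 8 (mod 17) since 15·8 = 120 ≡ 1, so λ ≡ 4.
  x = λ² - 0 - 15 = 16 - 15 ≡ 1; y = λ·(0 - 1) - 1 ≡ 12. → (1, 12)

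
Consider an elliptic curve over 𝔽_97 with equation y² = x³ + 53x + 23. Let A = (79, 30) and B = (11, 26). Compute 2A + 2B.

First 2A:
Repeated addition: build up to 2A.
2A: tangent at (79, 30): λ = (3·79² + 53)/(2·30) ≡ 55/60. 60⁻¹ ≡ 76 (mod 97), so λ ≡ 55·76 ≡ 9.
  x = λ² - 79 - 79 = 81 - 158 ≡ 20; y = λ·(79 - 20) - 30 ≡ 16. → (20, 16)
2A = (20, 16).
Next 2B:
Repeated addition: build up to 2B.
2B: tangent at (11, 26): λ = (3·11² + 53)/(2·26) ≡ 28/52. 52⁻¹ ≡ 28 (mod 97), so λ ≡ 28·28 ≡ 8.
  x = λ² - 11 - 11 = 64 - 22 ≡ 42; y = λ·(11 - 42) - 26 ≡ 17. → (42, 17)
2B = (42, 17).
Finally 2A + 2B:
(20, 16) + (42, 17). λ = (17 - 16)/(42 - 20) ≡ 1/22 mod 97. 22⁻¹ ≡ 75 (mod 97), so λ ≡ 75.
  x = λ² - 20 - 42 = 5625 - 62 ≡ 34; y = λ·(20 - 34) - 16 ≡ 1. → (34, 1)

(34, 1)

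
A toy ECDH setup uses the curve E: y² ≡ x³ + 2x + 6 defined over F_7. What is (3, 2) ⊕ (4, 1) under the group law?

(3, 2) + (4, 1). λ = (1 - 2)/(4 - 3) ≡ 6/1 mod 7. 1⁻¹ ≡ 1 (mod 7), so λ ≡ 6.
  x = λ² - 3 - 4 = 36 - 7 ≡ 1; y = λ·(3 - 1) - 2 ≡ 3. → (1, 3)

(1, 3)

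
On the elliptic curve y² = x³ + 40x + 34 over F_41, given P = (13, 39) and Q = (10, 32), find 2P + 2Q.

(21, 34)

First 2P:
Repeated addition: build up to 2P.
2P: tangent at (13, 39): λ = (3·13² + 40)/(2·39) ≡ 14/37. 37⁻¹ ≡ 10 (mod 41) since 37·10 = 370 ≡ 1, so λ ≡ 14·10 ≡ 17.
  x = λ² - 13 - 13 = 289 - 26 ≡ 17; y = λ·(13 - 17) - 39 ≡ 16. → (17, 16)
2P = (17, 16).
Next 2Q:
Repeated addition: build up to 2Q.
2Q: tangent at (10, 32): λ = (3·10² + 40)/(2·32) ≡ 12/23. 23⁻¹ ≡ 25 (mod 41) since 23·25 = 575 ≡ 1, so λ ≡ 12·25 ≡ 13.
  x = λ² - 10 - 10 = 169 - 20 ≡ 26; y = λ·(10 - 26) - 32 ≡ 6. → (26, 6)
2Q = (26, 6).
Finally 2P + 2Q:
(17, 16) + (26, 6). λ = (6 - 16)/(26 - 17) ≡ 31/9 mod 41. 9⁻¹ ≡ 32 (mod 41) since 9·32 = 288 ≡ 1, so λ ≡ 8.
  x = λ² - 17 - 26 = 64 - 43 ≡ 21; y = λ·(17 - 21) - 16 ≡ 34. → (21, 34)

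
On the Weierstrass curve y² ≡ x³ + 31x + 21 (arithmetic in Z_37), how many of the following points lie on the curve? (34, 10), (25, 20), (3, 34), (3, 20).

2

(34, 10): 10² ≡ 26, rhs ≡ 12 → off.
(25, 20): 20² ≡ 30, rhs ≡ 30 → on.
(3, 34): 34² ≡ 9, rhs ≡ 30 → off.
(3, 20): 20² ≡ 30, rhs ≡ 30 → on.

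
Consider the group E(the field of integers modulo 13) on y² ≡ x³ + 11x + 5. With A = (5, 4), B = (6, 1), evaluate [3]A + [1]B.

First 3A:
Repeated addition: build up to 3A.
2A: tangent at (5, 4): λ = (3·5² + 11)/(2·4) ≡ 8/8. 8⁻¹ ≡ 5 (mod 13), so λ ≡ 8·5 ≡ 1.
  x = λ² - 5 - 5 = 1 - 10 ≡ 4; y = λ·(5 - 4) - 4 ≡ 10. → (4, 10)
3A: (4, 10) + (5, 4). λ = (4 - 10)/(5 - 4) ≡ 7/1 mod 13. 1⁻¹ ≡ 1 (mod 13), so λ ≡ 7.
  x = λ² - 4 - 5 = 49 - 9 ≡ 1; y = λ·(4 - 1) - 10 ≡ 11. → (1, 11)
3A = (1, 11).
Finally 3A + B:
(1, 11) + (6, 1). λ = (1 - 11)/(6 - 1) ≡ 3/5 mod 13. 5⁻¹ ≡ 8 (mod 13) since 5·8 = 40 ≡ 1, so λ ≡ 11.
  x = λ² - 1 - 6 = 121 - 7 ≡ 10; y = λ·(1 - 10) - 11 ≡ 7. → (10, 7)

(10, 7)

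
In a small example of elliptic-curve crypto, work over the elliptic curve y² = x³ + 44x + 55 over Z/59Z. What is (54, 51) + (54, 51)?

(13, 46)

tangent at (54, 51): λ = (3·54² + 44)/(2·51) ≡ 1/43. 43⁻¹ ≡ 11 (mod 59) since 43·11 = 473 ≡ 1, so λ ≡ 1·11 ≡ 11.
  x = λ² - 54 - 54 = 121 - 108 ≡ 13; y = λ·(54 - 13) - 51 ≡ 46. → (13, 46)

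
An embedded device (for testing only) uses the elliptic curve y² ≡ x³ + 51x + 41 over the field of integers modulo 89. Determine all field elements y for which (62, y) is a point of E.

none

x³ + 51x + 41 = 241531 ≡ 74 (mod 89).
74 is a non-residue mod 89; no y exists.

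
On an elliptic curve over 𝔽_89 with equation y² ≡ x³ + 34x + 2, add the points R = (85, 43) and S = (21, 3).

(71, 77)

(85, 43) + (21, 3). λ = (3 - 43)/(21 - 85) ≡ 49/25 mod 89. 25⁻¹ ≡ 57 (mod 89) since 25·57 = 1425 ≡ 1, so λ ≡ 34.
  x = λ² - 85 - 21 = 1156 - 106 ≡ 71; y = λ·(85 - 71) - 43 ≡ 77. → (71, 77)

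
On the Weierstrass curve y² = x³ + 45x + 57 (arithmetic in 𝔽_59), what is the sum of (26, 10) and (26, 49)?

The two points share x = 26 and their y-coordinates satisfy 10 + 49 ≡ 0 (mod 59), so they are inverses. Their sum is 𝒪.

O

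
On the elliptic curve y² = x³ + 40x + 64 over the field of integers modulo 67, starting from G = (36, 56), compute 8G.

Repeated addition: build up to 8G.
2G: tangent at (36, 56): λ = (3·36² + 40)/(2·56) ≡ 42/45. 45⁻¹ ≡ 3 (mod 67) since 45·3 = 135 ≡ 1, so λ ≡ 42·3 ≡ 59.
  x = λ² - 36 - 36 = 3481 - 72 ≡ 59; y = λ·(36 - 59) - 56 ≡ 61. → (59, 61)
3G: (59, 61) + (36, 56). λ = (56 - 61)/(36 - 59) ≡ 62/44 mod 67. 44⁻¹ ≡ 32 (mod 67), so λ ≡ 41.
  x = λ² - 59 - 36 = 1681 - 95 ≡ 45; y = λ·(59 - 45) - 61 ≡ 44. → (45, 44)
4G: (45, 44) + (36, 56). λ = (56 - 44)/(36 - 45) ≡ 12/58 mod 67. 58⁻¹ ≡ 52 (mod 67), so λ ≡ 21.
  x = λ² - 45 - 36 = 441 - 81 ≡ 25; y = λ·(45 - 25) - 44 ≡ 41. → (25, 41)
5G: (25, 41) + (36, 56). λ = (56 - 41)/(36 - 25) ≡ 15/11 mod 67. 11⁻¹ ≡ 61 (mod 67), so λ ≡ 44.
  x = λ² - 25 - 36 = 1936 - 61 ≡ 66; y = λ·(25 - 66) - 41 ≡ 31. → (66, 31)
6G: (66, 31) + (36, 56). λ = (56 - 31)/(36 - 66) ≡ 25/37 mod 67. 37⁻¹ ≡ 29 (mod 67) since 37·29 = 1073 ≡ 1, so λ ≡ 55.
  x = λ² - 66 - 36 = 3025 - 102 ≡ 42; y = λ·(66 - 42) - 31 ≡ 16. → (42, 16)
7G: (42, 16) + (36, 56). λ = (56 - 16)/(36 - 42) ≡ 40/61 mod 67. 61⁻¹ ≡ 11 (mod 67), so λ ≡ 38.
  x = λ² - 42 - 36 = 1444 - 78 ≡ 26; y = λ·(42 - 26) - 16 ≡ 56. → (26, 56)
8G: (26, 56) + (36, 56). λ = (56 - 56)/(36 - 26) ≡ 0/10 mod 67. 10⁻¹ ≡ 47 (mod 67) since 10·47 = 470 ≡ 1, so λ ≡ 0.
  x = λ² - 26 - 36 = 0 - 62 ≡ 5; y = λ·(26 - 5) - 56 ≡ 11. → (5, 11)

(5, 11)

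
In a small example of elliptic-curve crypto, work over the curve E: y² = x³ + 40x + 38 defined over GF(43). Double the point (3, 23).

tangent at (3, 23): λ = (3·3² + 40)/(2·23) ≡ 24/3. 3⁻¹ ≡ 29 (mod 43), so λ ≡ 24·29 ≡ 8.
  x = λ² - 3 - 3 = 64 - 6 ≡ 15; y = λ·(3 - 15) - 23 ≡ 10. → (15, 10)

(15, 10)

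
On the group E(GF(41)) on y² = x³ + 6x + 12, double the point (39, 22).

(40, 13)

tangent at (39, 22): λ = (3·39² + 6)/(2·22) ≡ 18/3. 3⁻¹ ≡ 14 (mod 41), so λ ≡ 18·14 ≡ 6.
  x = λ² - 39 - 39 = 36 - 78 ≡ 40; y = λ·(39 - 40) - 22 ≡ 13. → (40, 13)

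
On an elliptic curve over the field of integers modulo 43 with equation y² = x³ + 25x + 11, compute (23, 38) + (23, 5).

O

The two points share x = 23 and their y-coordinates satisfy 38 + 5 ≡ 0 (mod 43), so they are inverses. Their sum is 𝒪.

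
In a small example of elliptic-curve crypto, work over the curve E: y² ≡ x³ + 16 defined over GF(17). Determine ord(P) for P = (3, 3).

2P: tangent at (3, 3): λ = (3·3² + 0)/(2·3) ≡ 10/6. 6⁻¹ ≡ 3 (mod 17), so λ ≡ 10·3 ≡ 13.
  x = λ² - 3 - 3 = 169 - 6 ≡ 10; y = λ·(3 - 10) - 3 ≡ 8. → (10, 8)
3P: (10, 8) + (3, 3). λ = (3 - 8)/(3 - 10) ≡ 12/10 mod 17. 10⁻¹ ≡ 12 (mod 17), so λ ≡ 8.
  x = λ² - 10 - 3 = 64 - 13 ≡ 0; y = λ·(10 - 0) - 8 ≡ 4. → (0, 4)
4P: (0, 4) + (3, 3). λ = (3 - 4)/(3 - 0) ≡ 16/3 mod 17. 3⁻¹ ≡ 6 (mod 17), so λ ≡ 11.
  x = λ² - 0 - 3 = 121 - 3 ≡ 16; y = λ·(0 - 16) - 4 ≡ 7. → (16, 7)
5P: (16, 7) + (3, 3). λ = (3 - 7)/(3 - 16) ≡ 13/4 mod 17. 4⁻¹ ≡ 13 (mod 17), so λ ≡ 16.
  x = λ² - 16 - 3 = 256 - 19 ≡ 16; y = λ·(16 - 16) - 7 ≡ 10. → (16, 10)
6P: (16, 10) + (3, 3). λ = (3 - 10)/(3 - 16) ≡ 10/4 mod 17. 4⁻¹ ≡ 13 (mod 17), so λ ≡ 11.
  x = λ² - 16 - 3 = 121 - 19 ≡ 0; y = λ·(16 - 0) - 10 ≡ 13. → (0, 13)
7P: (0, 13) + (3, 3). λ = (3 - 13)/(3 - 0) ≡ 7/3 mod 17. 3⁻¹ ≡ 6 (mod 17), so λ ≡ 8.
  x = λ² - 0 - 3 = 64 - 3 ≡ 10; y = λ·(0 - 10) - 13 ≡ 9. → (10, 9)
8P: (10, 9) + (3, 3). λ = (3 - 9)/(3 - 10) ≡ 11/10 mod 17. 10⁻¹ ≡ 12 (mod 17), so λ ≡ 13.
  x = λ² - 10 - 3 = 169 - 13 ≡ 3; y = λ·(10 - 3) - 9 ≡ 14. → (3, 14)
9P: (3, 14) + (3, 3): same x and y₁ ≡ -y₂, so the sum is ∞.
9P = ∞, so the order is 9.

9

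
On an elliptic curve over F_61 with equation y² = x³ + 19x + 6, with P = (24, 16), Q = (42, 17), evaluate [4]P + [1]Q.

First 4P:
Repeated addition: build up to 4P.
2P: tangent at (24, 16): λ = (3·24² + 19)/(2·16) ≡ 39/32. 32⁻¹ ≡ 21 (mod 61) since 32·21 = 672 ≡ 1, so λ ≡ 39·21 ≡ 26.
  x = λ² - 24 - 24 = 676 - 48 ≡ 18; y = λ·(24 - 18) - 16 ≡ 18. → (18, 18)
3P: (18, 18) + (24, 16). λ = (16 - 18)/(24 - 18) ≡ 59/6 mod 61. 6⁻¹ ≡ 51 (mod 61), so λ ≡ 20.
  x = λ² - 18 - 24 = 400 - 42 ≡ 53; y = λ·(18 - 53) - 18 ≡ 14. → (53, 14)
4P: (53, 14) + (24, 16). λ = (16 - 14)/(24 - 53) ≡ 2/32 mod 61. 32⁻¹ ≡ 21 (mod 61) since 32·21 = 672 ≡ 1, so λ ≡ 42.
  x = λ² - 53 - 24 = 1764 - 77 ≡ 40; y = λ·(53 - 40) - 14 ≡ 44. → (40, 44)
4P = (40, 44).
Finally 4P + Q:
(40, 44) + (42, 17). λ = (17 - 44)/(42 - 40) ≡ 34/2 mod 61. 2⁻¹ ≡ 31 (mod 61) since 2·31 = 62 ≡ 1, so λ ≡ 17.
  x = λ² - 40 - 42 = 289 - 82 ≡ 24; y = λ·(40 - 24) - 44 ≡ 45. → (24, 45)

(24, 45)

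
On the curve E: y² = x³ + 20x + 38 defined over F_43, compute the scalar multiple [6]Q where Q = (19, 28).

(23, 18)

Double-and-add on 6 = (110)₂. Start with Q = (19, 28) for the leading 1-bit.
double: tangent at (19, 28): λ = (3·19² + 20)/(2·28) ≡ 28/13. 13⁻¹ ≡ 10 (mod 43), so λ ≡ 28·10 ≡ 22.
  x = λ² - 19 - 19 = 484 - 38 ≡ 16; y = λ·(19 - 16) - 28 ≡ 38. → (16, 38)
add Q: (16, 38) + (19, 28). λ = (28 - 38)/(19 - 16) ≡ 33/3 mod 43. 3⁻¹ ≡ 29 (mod 43), so λ ≡ 11.
  x = λ² - 16 - 19 = 121 - 35 ≡ 0; y = λ·(16 - 0) - 38 ≡ 9. → (0, 9)
double: tangent at (0, 9): λ = (3·0² + 20)/(2·9) ≡ 20/18. 18⁻¹ ≡ 12 (mod 43), so λ ≡ 20·12 ≡ 25.
  x = λ² - 0 - 0 = 625 - 0 ≡ 23; y = λ·(0 - 23) - 9 ≡ 18. → (23, 18)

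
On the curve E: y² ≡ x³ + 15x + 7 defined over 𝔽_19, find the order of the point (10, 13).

2P: tangent at (10, 13): λ = (3·10² + 15)/(2·13) ≡ 11/7. 7⁻¹ ≡ 11 (mod 19) since 7·11 = 77 ≡ 1, so λ ≡ 11·11 ≡ 7.
  x = λ² - 10 - 10 = 49 - 20 ≡ 10; y = λ·(10 - 10) - 13 ≡ 6. → (10, 6)
3P: (10, 6) + (10, 13): same x and y₁ ≡ -y₂, so the sum is 𝒪.
3P = 𝒪, so the order is 3.

3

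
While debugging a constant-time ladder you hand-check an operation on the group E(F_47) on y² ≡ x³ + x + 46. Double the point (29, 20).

(40, 5)

tangent at (29, 20): λ = (3·29² + 1)/(2·20) ≡ 33/40. 40⁻¹ ≡ 20 (mod 47), so λ ≡ 33·20 ≡ 2.
  x = λ² - 29 - 29 = 4 - 58 ≡ 40; y = λ·(29 - 40) - 20 ≡ 5. → (40, 5)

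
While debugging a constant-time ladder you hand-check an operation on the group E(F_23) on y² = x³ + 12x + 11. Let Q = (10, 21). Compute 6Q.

Repeated addition: build up to 6Q.
2Q: tangent at (10, 21): λ = (3·10² + 12)/(2·21) ≡ 13/19. 19⁻¹ ≡ 17 (mod 23), so λ ≡ 13·17 ≡ 14.
  x = λ² - 10 - 10 = 196 - 20 ≡ 15; y = λ·(10 - 15) - 21 ≡ 1. → (15, 1)
3Q: (15, 1) + (10, 21). λ = (21 - 1)/(10 - 15) ≡ 20/18 mod 23. 18⁻¹ ≡ 9 (mod 23) since 18·9 = 162 ≡ 1, so λ ≡ 19.
  x = λ² - 15 - 10 = 361 - 25 ≡ 14; y = λ·(15 - 14) - 1 ≡ 18. → (14, 18)
4Q: (14, 18) + (10, 21). λ = (21 - 18)/(10 - 14) ≡ 3/19 mod 23. 19⁻¹ ≡ 17 (mod 23) since 19·17 = 323 ≡ 1, so λ ≡ 5.
  x = λ² - 14 - 10 = 25 - 24 ≡ 1; y = λ·(14 - 1) - 18 ≡ 1. → (1, 1)
5Q: (1, 1) + (10, 21). λ = (21 - 1)/(10 - 1) ≡ 20/9 mod 23. 9⁻¹ ≡ 18 (mod 23) since 9·18 = 162 ≡ 1, so λ ≡ 15.
  x = λ² - 1 - 10 = 225 - 11 ≡ 7; y = λ·(1 - 7) - 1 ≡ 1. → (7, 1)
6Q: (7, 1) + (10, 21). λ = (21 - 1)/(10 - 7) ≡ 20/3 mod 23. 3⁻¹ ≡ 8 (mod 23), so λ ≡ 22.
  x = λ² - 7 - 10 = 484 - 17 ≡ 7; y = λ·(7 - 7) - 1 ≡ 22. → (7, 22)

(7, 22)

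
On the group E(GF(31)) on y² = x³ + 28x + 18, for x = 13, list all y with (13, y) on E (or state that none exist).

x³ + 28x + 18 = 2579 ≡ 6 (mod 31).
6 is a non-residue mod 31; no y exists.

none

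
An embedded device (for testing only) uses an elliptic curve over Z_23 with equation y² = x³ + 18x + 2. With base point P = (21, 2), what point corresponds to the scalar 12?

Repeated addition: build up to 12P.
2P: tangent at (21, 2): λ = (3·21² + 18)/(2·2) ≡ 7/4. 4⁻¹ ≡ 6 (mod 23) since 4·6 = 24 ≡ 1, so λ ≡ 7·6 ≡ 19.
  x = λ² - 21 - 21 = 361 - 42 ≡ 20; y = λ·(21 - 20) - 2 ≡ 17. → (20, 17)
3P: (20, 17) + (21, 2). λ = (2 - 17)/(21 - 20) ≡ 8/1 mod 23. 1⁻¹ ≡ 1 (mod 23) since 1·1 = 1 ≡ 1, so λ ≡ 8.
  x = λ² - 20 - 21 = 64 - 41 ≡ 0; y = λ·(20 - 0) - 17 ≡ 5. → (0, 5)
4P: (0, 5) + (21, 2). λ = (2 - 5)/(21 - 0) ≡ 20/21 mod 23. 21⁻¹ ≡ 11 (mod 23), so λ ≡ 13.
  x = λ² - 0 - 21 = 169 - 21 ≡ 10; y = λ·(0 - 10) - 5 ≡ 3. → (10, 3)
5P: (10, 3) + (21, 2). λ = (2 - 3)/(21 - 10) ≡ 22/11 mod 23. 11⁻¹ ≡ 21 (mod 23), so λ ≡ 2.
  x = λ² - 10 - 21 = 4 - 31 ≡ 19; y = λ·(10 - 19) - 3 ≡ 2. → (19, 2)
6P: (19, 2) + (21, 2). λ = (2 - 2)/(21 - 19) ≡ 0/2 mod 23. 2⁻¹ ≡ 12 (mod 23) since 2·12 = 24 ≡ 1, so λ ≡ 0.
  x = λ² - 19 - 21 = 0 - 40 ≡ 6; y = λ·(19 - 6) - 2 ≡ 21. → (6, 21)
7P: (6, 21) + (21, 2). λ = (2 - 21)/(21 - 6) ≡ 4/15 mod 23. 15⁻¹ ≡ 20 (mod 23) since 15·20 = 300 ≡ 1, so λ ≡ 11.
  x = λ² - 6 - 21 = 121 - 27 ≡ 2; y = λ·(6 - 2) - 21 ≡ 0. → (2, 0)
8P: (2, 0) + (21, 2). λ = (2 - 0)/(21 - 2) ≡ 2/19 mod 23. 19⁻¹ ≡ 17 (mod 23) since 19·17 = 323 ≡ 1, so λ ≡ 11.
  x = λ² - 2 - 21 = 121 - 23 ≡ 6; y = λ·(2 - 6) - 0 ≡ 2. → (6, 2)
9P: (6, 2) + (21, 2). λ = (2 - 2)/(21 - 6) ≡ 0/15 mod 23. 15⁻¹ ≡ 20 (mod 23) since 15·20 = 300 ≡ 1, so λ ≡ 0.
  x = λ² - 6 - 21 = 0 - 27 ≡ 19; y = λ·(6 - 19) - 2 ≡ 21. → (19, 21)
10P: (19, 21) + (21, 2). λ = (2 - 21)/(21 - 19) ≡ 4/2 mod 23. 2⁻¹ ≡ 12 (mod 23), so λ ≡ 2.
  x = λ² - 19 - 21 = 4 - 40 ≡ 10; y = λ·(19 - 10) - 21 ≡ 20. → (10, 20)
11P: (10, 20) + (21, 2). λ = (2 - 20)/(21 - 10) ≡ 5/11 mod 23. 11⁻¹ ≡ 21 (mod 23), so λ ≡ 13.
  x = λ² - 10 - 21 = 169 - 31 ≡ 0; y = λ·(10 - 0) - 20 ≡ 18. → (0, 18)
12P: (0, 18) + (21, 2). λ = (2 - 18)/(21 - 0) ≡ 7/21 mod 23. 21⁻¹ ≡ 11 (mod 23), so λ ≡ 8.
  x = λ² - 0 - 21 = 64 - 21 ≡ 20; y = λ·(0 - 20) - 18 ≡ 6. → (20, 6)

(20, 6)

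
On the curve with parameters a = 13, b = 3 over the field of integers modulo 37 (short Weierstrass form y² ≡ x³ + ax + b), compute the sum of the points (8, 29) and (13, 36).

(15, 13)

(8, 29) + (13, 36). λ = (36 - 29)/(13 - 8) ≡ 7/5 mod 37. 5⁻¹ ≡ 15 (mod 37), so λ ≡ 31.
  x = λ² - 8 - 13 = 961 - 21 ≡ 15; y = λ·(8 - 15) - 29 ≡ 13. → (15, 13)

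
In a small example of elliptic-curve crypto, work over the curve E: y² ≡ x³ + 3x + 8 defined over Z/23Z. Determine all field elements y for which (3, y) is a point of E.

x³ + 3x + 8 = 44 ≡ 21 (mod 23).
21 is a non-residue mod 23; no y exists.

none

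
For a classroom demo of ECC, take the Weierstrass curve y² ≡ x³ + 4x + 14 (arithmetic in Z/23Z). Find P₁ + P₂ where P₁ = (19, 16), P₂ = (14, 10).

(19, 16) + (14, 10). λ = (10 - 16)/(14 - 19) ≡ 17/18 mod 23. 18⁻¹ ≡ 9 (mod 23) since 18·9 = 162 ≡ 1, so λ ≡ 15.
  x = λ² - 19 - 14 = 225 - 33 ≡ 8; y = λ·(19 - 8) - 16 ≡ 11. → (8, 11)

(8, 11)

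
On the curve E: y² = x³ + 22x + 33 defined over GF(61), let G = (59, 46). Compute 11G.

Double-and-add on 11 = (1011)₂. Start with G = (59, 46) for the leading 1-bit.
double: tangent at (59, 46): λ = (3·59² + 22)/(2·46) ≡ 34/31. 31⁻¹ ≡ 2 (mod 61) since 31·2 = 62 ≡ 1, so λ ≡ 34·2 ≡ 7.
  x = λ² - 59 - 59 = 49 - 118 ≡ 53; y = λ·(59 - 53) - 46 ≡ 57. → (53, 57)
double: tangent at (53, 57): λ = (3·53² + 22)/(2·57) ≡ 31/53. 53⁻¹ ≡ 38 (mod 61) since 53·38 = 2014 ≡ 1, so λ ≡ 31·38 ≡ 19.
  x = λ² - 53 - 53 = 361 - 106 ≡ 11; y = λ·(53 - 11) - 57 ≡ 9. → (11, 9)
add G: (11, 9) + (59, 46). λ = (46 - 9)/(59 - 11) ≡ 37/48 mod 61. 48⁻¹ ≡ 14 (mod 61), so λ ≡ 30.
  x = λ² - 11 - 59 = 900 - 70 ≡ 37; y = λ·(11 - 37) - 9 ≡ 4. → (37, 4)
double: tangent at (37, 4): λ = (3·37² + 22)/(2·4) ≡ 42/8. 8⁻¹ ≡ 23 (mod 61), so λ ≡ 42·23 ≡ 51.
  x = λ² - 37 - 37 = 2601 - 74 ≡ 26; y = λ·(37 - 26) - 4 ≡ 8. → (26, 8)
add G: (26, 8) + (59, 46). λ = (46 - 8)/(59 - 26) ≡ 38/33 mod 61. 33⁻¹ ≡ 37 (mod 61), so λ ≡ 3.
  x = λ² - 26 - 59 = 9 - 85 ≡ 46; y = λ·(26 - 46) - 8 ≡ 54. → (46, 54)

(46, 54)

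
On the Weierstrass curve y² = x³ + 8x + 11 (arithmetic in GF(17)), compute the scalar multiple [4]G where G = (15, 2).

(9, 9)

Double-and-add on 4 = (100)₂. Start with G = (15, 2) for the leading 1-bit.
double: tangent at (15, 2): λ = (3·15² + 8)/(2·2) ≡ 3/4. 4⁻¹ ≡ 13 (mod 17), so λ ≡ 3·13 ≡ 5.
  x = λ² - 15 - 15 = 25 - 30 ≡ 12; y = λ·(15 - 12) - 2 ≡ 13. → (12, 13)
double: tangent at (12, 13): λ = (3·12² + 8)/(2·13) ≡ 15/9. 9⁻¹ ≡ 2 (mod 17), so λ ≡ 15·2 ≡ 13.
  x = λ² - 12 - 12 = 169 - 24 ≡ 9; y = λ·(12 - 9) - 13 ≡ 9. → (9, 9)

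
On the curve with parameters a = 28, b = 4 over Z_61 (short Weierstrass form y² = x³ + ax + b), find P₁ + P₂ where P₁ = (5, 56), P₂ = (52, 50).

(5, 56) + (52, 50). λ = (50 - 56)/(52 - 5) ≡ 55/47 mod 61. 47⁻¹ ≡ 13 (mod 61) since 47·13 = 611 ≡ 1, so λ ≡ 44.
  x = λ² - 5 - 52 = 1936 - 57 ≡ 49; y = λ·(5 - 49) - 56 ≡ 21. → (49, 21)

(49, 21)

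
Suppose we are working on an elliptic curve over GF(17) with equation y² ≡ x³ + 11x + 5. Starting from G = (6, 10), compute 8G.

Repeated addition: build up to 8G.
2G: tangent at (6, 10): λ = (3·6² + 11)/(2·10) ≡ 0/3. 3⁻¹ ≡ 6 (mod 17), so λ ≡ 0·6 ≡ 0.
  x = λ² - 6 - 6 = 0 - 12 ≡ 5; y = λ·(6 - 5) - 10 ≡ 7. → (5, 7)
3G: (5, 7) + (6, 10). λ = (10 - 7)/(6 - 5) ≡ 3/1 mod 17. 1⁻¹ ≡ 1 (mod 17), so λ ≡ 3.
  x = λ² - 5 - 6 = 9 - 11 ≡ 15; y = λ·(5 - 15) - 7 ≡ 14. → (15, 14)
4G: (15, 14) + (6, 10). λ = (10 - 14)/(6 - 15) ≡ 13/8 mod 17. 8⁻¹ ≡ 15 (mod 17), so λ ≡ 8.
  x = λ² - 15 - 6 = 64 - 21 ≡ 9; y = λ·(15 - 9) - 14 ≡ 0. → (9, 0)
5G: (9, 0) + (6, 10). λ = (10 - 0)/(6 - 9) ≡ 10/14 mod 17. 14⁻¹ ≡ 11 (mod 17), so λ ≡ 8.
  x = λ² - 9 - 6 = 64 - 15 ≡ 15; y = λ·(9 - 15) - 0 ≡ 3. → (15, 3)
6G: (15, 3) + (6, 10). λ = (10 - 3)/(6 - 15) ≡ 7/8 mod 17. 8⁻¹ ≡ 15 (mod 17), so λ ≡ 3.
  x = λ² - 15 - 6 = 9 - 21 ≡ 5; y = λ·(15 - 5) - 3 ≡ 10. → (5, 10)
7G: (5, 10) + (6, 10). λ = (10 - 10)/(6 - 5) ≡ 0/1 mod 17. 1⁻¹ ≡ 1 (mod 17), so λ ≡ 0.
  x = λ² - 5 - 6 = 0 - 11 ≡ 6; y = λ·(5 - 6) - 10 ≡ 7. → (6, 7)
8G: (6, 7) + (6, 10): same x and y₁ ≡ -y₂, so the sum is O.

O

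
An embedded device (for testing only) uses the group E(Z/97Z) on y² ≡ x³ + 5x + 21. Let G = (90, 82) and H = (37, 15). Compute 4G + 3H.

First 4G:
Repeated addition: build up to 4G.
2G: tangent at (90, 82): λ = (3·90² + 5)/(2·82) ≡ 55/67. 67⁻¹ ≡ 42 (mod 97) since 67·42 = 2814 ≡ 1, so λ ≡ 55·42 ≡ 79.
  x = λ² - 90 - 90 = 6241 - 180 ≡ 47; y = λ·(90 - 47) - 82 ≡ 17. → (47, 17)
3G: (47, 17) + (90, 82). λ = (82 - 17)/(90 - 47) ≡ 65/43 mod 97. 43⁻¹ ≡ 88 (mod 97) since 43·88 = 3784 ≡ 1, so λ ≡ 94.
  x = λ² - 47 - 90 = 8836 - 137 ≡ 66; y = λ·(47 - 66) - 17 ≡ 40. → (66, 40)
4G: (66, 40) + (90, 82). λ = (82 - 40)/(90 - 66) ≡ 42/24 mod 97. 24⁻¹ ≡ 93 (mod 97) since 24·93 = 2232 ≡ 1, so λ ≡ 26.
  x = λ² - 66 - 90 = 676 - 156 ≡ 35; y = λ·(66 - 35) - 40 ≡ 87. → (35, 87)
4G = (35, 87).
Next 3H:
Repeated addition: build up to 3H.
2H: tangent at (37, 15): λ = (3·37² + 5)/(2·15) ≡ 38/30. 30⁻¹ ≡ 55 (mod 97) since 30·55 = 1650 ≡ 1, so λ ≡ 38·55 ≡ 53.
  x = λ² - 37 - 37 = 2809 - 74 ≡ 19; y = λ·(37 - 19) - 15 ≡ 66. → (19, 66)
3H: (19, 66) + (37, 15). λ = (15 - 66)/(37 - 19) ≡ 46/18 mod 97. 18⁻¹ ≡ 27 (mod 97), so λ ≡ 78.
  x = λ² - 19 - 37 = 6084 - 56 ≡ 14; y = λ·(19 - 14) - 66 ≡ 33. → (14, 33)
3H = (14, 33).
Finally 4G + 3H:
(35, 87) + (14, 33). λ = (33 - 87)/(14 - 35) ≡ 43/76 mod 97. 76⁻¹ ≡ 60 (mod 97) since 76·60 = 4560 ≡ 1, so λ ≡ 58.
  x = λ² - 35 - 14 = 3364 - 49 ≡ 17; y = λ·(35 - 17) - 87 ≡ 84. → (17, 84)

(17, 84)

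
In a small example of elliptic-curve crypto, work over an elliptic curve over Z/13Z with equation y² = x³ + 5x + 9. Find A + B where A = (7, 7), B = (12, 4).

(11, 11)

(7, 7) + (12, 4). λ = (4 - 7)/(12 - 7) ≡ 10/5 mod 13. 5⁻¹ ≡ 8 (mod 13), so λ ≡ 2.
  x = λ² - 7 - 12 = 4 - 19 ≡ 11; y = λ·(7 - 11) - 7 ≡ 11. → (11, 11)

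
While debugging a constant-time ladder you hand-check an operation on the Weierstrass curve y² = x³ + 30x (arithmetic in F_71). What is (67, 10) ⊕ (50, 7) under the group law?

(41, 28)

(67, 10) + (50, 7). λ = (7 - 10)/(50 - 67) ≡ 68/54 mod 71. 54⁻¹ ≡ 25 (mod 71) since 54·25 = 1350 ≡ 1, so λ ≡ 67.
  x = λ² - 67 - 50 = 4489 - 117 ≡ 41; y = λ·(67 - 41) - 10 ≡ 28. → (41, 28)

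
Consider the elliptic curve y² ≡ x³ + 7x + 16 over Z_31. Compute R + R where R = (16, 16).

tangent at (16, 16): λ = (3·16² + 7)/(2·16) ≡ 0/1. 1⁻¹ ≡ 1 (mod 31) since 1·1 = 1 ≡ 1, so λ ≡ 0·1 ≡ 0.
  x = λ² - 16 - 16 = 0 - 32 ≡ 30; y = λ·(16 - 30) - 16 ≡ 15. → (30, 15)

(30, 15)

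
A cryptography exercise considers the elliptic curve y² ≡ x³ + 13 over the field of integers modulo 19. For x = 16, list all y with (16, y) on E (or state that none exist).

x³ + 0x + 13 = 4109 ≡ 5 (mod 19).
Square roots of 5 mod 19: 9 and 10 (since 9² = 81 ≡ 5).

9, 10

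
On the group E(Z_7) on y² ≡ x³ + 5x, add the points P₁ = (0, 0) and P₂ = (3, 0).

(4, 0)

(0, 0) + (3, 0). λ = (0 - 0)/(3 - 0) ≡ 0/3 mod 7. 3⁻¹ ≡ 5 (mod 7) since 3·5 = 15 ≡ 1, so λ ≡ 0.
  x = λ² - 0 - 3 = 0 - 3 ≡ 4; y = λ·(0 - 4) - 0 ≡ 0. → (4, 0)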